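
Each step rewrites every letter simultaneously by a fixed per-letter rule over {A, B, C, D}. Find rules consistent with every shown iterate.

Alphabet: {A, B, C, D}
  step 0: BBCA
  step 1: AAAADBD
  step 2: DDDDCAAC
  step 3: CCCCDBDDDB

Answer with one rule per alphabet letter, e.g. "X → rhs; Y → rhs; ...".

A->D, B->AA, C->DB, D->C

  step 2 ⇒ step 3: DDDDCAAC ⇒ C·C·C·C·DB·D·D·DB
    A ↦ D
    C ↦ DB
    D ↦ C
  step 0 ⇒ step 1: BBCA ⇒ AA·AA·DB·D
    B ↦ AA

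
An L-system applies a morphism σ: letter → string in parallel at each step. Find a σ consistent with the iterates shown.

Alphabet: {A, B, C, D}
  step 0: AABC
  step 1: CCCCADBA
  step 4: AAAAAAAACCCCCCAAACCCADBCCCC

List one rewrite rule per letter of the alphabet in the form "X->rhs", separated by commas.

A->CC, B->ADB, C->A, D->C

  step 0 ⇒ step 1: AABC ⇒ CC·CC·ADB·A
    A ↦ CC
    B ↦ ADB
    C ↦ A
    D ↦ C  (constrained at step 1)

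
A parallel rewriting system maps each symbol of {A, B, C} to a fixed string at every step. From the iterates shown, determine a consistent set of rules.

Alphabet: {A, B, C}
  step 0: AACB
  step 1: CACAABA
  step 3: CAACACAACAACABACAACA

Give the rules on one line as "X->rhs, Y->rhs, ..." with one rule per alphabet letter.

  step 0 ⇒ step 1: AACB ⇒ CA·CA·A·BA
    A ↦ CA
    B ↦ BA
    C ↦ A

A->CA, B->BA, C->A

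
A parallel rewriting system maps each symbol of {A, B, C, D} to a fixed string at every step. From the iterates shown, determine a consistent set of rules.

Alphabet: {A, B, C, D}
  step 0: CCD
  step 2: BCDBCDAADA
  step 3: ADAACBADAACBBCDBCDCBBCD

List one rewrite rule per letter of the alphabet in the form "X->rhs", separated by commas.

  step 2 ⇒ step 3: BCDBCDAADA ⇒ ADA·A·CB·ADA·A·CB·BCD·BCD·CB·BCD
    A ↦ BCD
    B ↦ ADA
    C ↦ A
    D ↦ CB

A->BCD, B->ADA, C->A, D->CB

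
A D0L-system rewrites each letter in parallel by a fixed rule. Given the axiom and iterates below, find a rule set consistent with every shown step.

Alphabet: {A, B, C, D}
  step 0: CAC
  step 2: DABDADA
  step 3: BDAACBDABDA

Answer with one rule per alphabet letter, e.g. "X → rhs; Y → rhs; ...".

  step 2 ⇒ step 3: DABDADA ⇒ B·DA·AC·B·DA·B·DA
    A ↦ DA
    B ↦ AC
    D ↦ B
    C ↦ A  (constrained at step 0)

A->DA, B->AC, C->A, D->B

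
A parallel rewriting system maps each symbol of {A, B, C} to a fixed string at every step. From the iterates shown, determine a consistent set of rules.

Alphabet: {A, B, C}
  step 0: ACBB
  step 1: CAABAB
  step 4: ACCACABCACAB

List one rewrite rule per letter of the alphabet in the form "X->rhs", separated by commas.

  step 0 ⇒ step 1: ACBB ⇒ C·A·AB·AB
    A ↦ C
    B ↦ AB
    C ↦ A

A->C, B->AB, C->A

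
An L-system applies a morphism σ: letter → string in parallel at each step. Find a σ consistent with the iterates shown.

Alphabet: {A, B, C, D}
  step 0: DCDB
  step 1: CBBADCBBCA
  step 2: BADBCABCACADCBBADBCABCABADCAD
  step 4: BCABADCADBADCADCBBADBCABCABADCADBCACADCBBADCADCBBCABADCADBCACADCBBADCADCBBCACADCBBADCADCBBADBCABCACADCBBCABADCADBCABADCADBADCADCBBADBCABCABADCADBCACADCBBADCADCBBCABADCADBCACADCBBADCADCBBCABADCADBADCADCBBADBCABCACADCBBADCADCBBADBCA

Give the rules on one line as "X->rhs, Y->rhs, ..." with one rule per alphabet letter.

  step 1 ⇒ step 2: CBBADCBBCA ⇒ BAD·BCA·BCA·CAD·CB·BAD·BCA·BCA·BAD·CAD
    A ↦ CAD
    B ↦ BCA
    C ↦ BAD
    D ↦ CB

A->CAD, B->BCA, C->BAD, D->CB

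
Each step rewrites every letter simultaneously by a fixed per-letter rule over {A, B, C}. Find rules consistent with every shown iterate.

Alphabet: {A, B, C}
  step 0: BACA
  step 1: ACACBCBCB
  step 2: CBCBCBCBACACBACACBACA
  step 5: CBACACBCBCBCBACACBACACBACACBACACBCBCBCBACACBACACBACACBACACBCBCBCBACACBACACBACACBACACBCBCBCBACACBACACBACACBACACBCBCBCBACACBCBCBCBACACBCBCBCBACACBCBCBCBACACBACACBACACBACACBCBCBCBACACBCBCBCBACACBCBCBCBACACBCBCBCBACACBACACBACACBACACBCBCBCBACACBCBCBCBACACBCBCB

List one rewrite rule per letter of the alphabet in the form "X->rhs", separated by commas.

  step 1 ⇒ step 2: ACACBCBCB ⇒ CB·CB·CB·CB·ACA·CB·ACA·CB·ACA
    A ↦ CB
    B ↦ ACA
    C ↦ CB

A->CB, B->ACA, C->CB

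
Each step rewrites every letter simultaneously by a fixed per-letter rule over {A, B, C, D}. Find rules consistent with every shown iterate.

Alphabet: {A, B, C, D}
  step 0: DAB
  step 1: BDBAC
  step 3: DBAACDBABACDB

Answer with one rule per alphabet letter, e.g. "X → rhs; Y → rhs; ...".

  step 0 ⇒ step 1: DAB ⇒ B·DB·AC
    A ↦ DB
    B ↦ AC
    D ↦ B
    C ↦ A  (constrained at step 1)

A->DB, B->AC, C->A, D->B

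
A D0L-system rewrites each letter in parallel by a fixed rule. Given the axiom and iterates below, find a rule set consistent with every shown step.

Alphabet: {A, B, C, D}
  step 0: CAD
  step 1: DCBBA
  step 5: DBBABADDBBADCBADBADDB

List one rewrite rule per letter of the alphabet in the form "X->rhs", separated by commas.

  step 0 ⇒ step 1: CAD ⇒ DC·B·BA
    A ↦ B
    C ↦ DC
    D ↦ BA
    B ↦ D  (constrained at step 1)

A->B, B->D, C->DC, D->BA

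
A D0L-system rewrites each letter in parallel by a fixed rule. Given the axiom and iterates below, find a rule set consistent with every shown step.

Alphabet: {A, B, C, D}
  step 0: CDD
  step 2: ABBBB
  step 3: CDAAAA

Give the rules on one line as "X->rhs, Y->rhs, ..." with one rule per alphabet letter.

  step 2 ⇒ step 3: ABBBB ⇒ CD·A·A·A·A
    A ↦ CD
    B ↦ A
    C ↦ B  (constrained at step 0)
    D ↦ CC  (constrained at step 0)

A->CD, B->A, C->B, D->CC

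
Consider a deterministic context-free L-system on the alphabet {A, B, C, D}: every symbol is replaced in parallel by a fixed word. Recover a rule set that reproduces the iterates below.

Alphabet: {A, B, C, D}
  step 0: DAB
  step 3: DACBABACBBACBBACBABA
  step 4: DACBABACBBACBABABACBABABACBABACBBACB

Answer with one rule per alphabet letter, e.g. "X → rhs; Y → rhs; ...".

A->CB, B->BA, C->A, D->DA

  step 3 ⇒ step 4: DACBABACBBACBBACBABA ⇒ DA·CB·A·BA·CB·BA·CB·A·BA·BA·CB·A·BA·BA·CB·A·BA·CB·BA·CB
    A ↦ CB
    B ↦ BA
    C ↦ A
    D ↦ DA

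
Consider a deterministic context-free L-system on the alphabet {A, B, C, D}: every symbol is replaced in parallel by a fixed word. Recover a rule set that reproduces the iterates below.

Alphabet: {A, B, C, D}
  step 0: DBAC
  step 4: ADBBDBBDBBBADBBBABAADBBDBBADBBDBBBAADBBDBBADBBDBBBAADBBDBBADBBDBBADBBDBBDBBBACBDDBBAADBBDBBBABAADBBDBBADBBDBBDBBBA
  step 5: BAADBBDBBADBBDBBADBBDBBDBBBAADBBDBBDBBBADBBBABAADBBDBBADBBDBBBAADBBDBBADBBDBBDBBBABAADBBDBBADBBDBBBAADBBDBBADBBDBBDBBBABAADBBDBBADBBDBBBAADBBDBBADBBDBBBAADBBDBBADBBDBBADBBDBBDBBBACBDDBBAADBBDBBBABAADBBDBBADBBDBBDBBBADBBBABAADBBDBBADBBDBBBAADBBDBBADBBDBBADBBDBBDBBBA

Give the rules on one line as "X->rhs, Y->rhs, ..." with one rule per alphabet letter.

  step 4 ⇒ step 5: ADBBDBBDBBBADBBBABAADBBDBBADBBDBBBAADBBDBBADBBDBBBAADBBDBBADBBDBBADBBDBBDBBBACBDDBBAADBBDBBBABAADBBDBBADBBDBBDBBBA ⇒ BA·A·DBB·DBB·A·DBB·DBB·A·DBB·DBB·DBB·BA·A·DBB·DBB·DBB·BA·DBB·BA·BA·A·DBB·DBB·A·DBB·DBB·BA·A·DBB·DBB·A·DBB·DBB·DBB·BA·BA·A·DBB·DBB·A·DBB·DBB·BA·A·DBB·DBB·A·DBB·DBB·DBB·BA·BA·A·DBB·DBB·A·DBB·DBB·BA·A·DBB·DBB·A·DBB·DBB·BA·A·DBB·DBB·A·DBB·DBB·A·DBB·DBB·DBB·BA·CBD·DBB·A·A·DBB·DBB·BA·BA·A·DBB·DBB·A·DBB·DBB·DBB·BA·DBB·BA·BA·A·DBB·DBB·A·DBB·DBB·BA·A·DBB·DBB·A·DBB·DBB·A·DBB·DBB·DBB·BA
    A ↦ BA
    B ↦ DBB
    C ↦ CBD
    D ↦ A

A->BA, B->DBB, C->CBD, D->A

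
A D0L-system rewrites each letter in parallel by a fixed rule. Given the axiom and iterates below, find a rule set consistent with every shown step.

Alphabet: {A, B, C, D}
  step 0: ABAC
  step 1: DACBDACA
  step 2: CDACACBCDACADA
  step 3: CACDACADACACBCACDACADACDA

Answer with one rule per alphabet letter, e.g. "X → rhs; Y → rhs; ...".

  step 2 ⇒ step 3: CDACACBCDACADA ⇒ CA·C·DA·CA·DA·CA·CB·CA·C·DA·CA·DA·C·DA
    A ↦ DA
    B ↦ CB
    C ↦ CA
    D ↦ C

A->DA, B->CB, C->CA, D->C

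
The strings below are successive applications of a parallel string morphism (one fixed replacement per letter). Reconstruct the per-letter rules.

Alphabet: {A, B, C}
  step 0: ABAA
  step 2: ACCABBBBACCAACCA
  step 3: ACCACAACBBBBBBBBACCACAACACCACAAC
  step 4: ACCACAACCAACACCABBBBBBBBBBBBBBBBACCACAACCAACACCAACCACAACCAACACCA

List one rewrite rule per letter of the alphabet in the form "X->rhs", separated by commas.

  step 3 ⇒ step 4: ACCACAACBBBBBBBBACCACAACACCACAAC ⇒ AC·CA·CA·AC·CA·AC·AC·CA·BB·BB·BB·BB·BB·BB·BB·BB·AC·CA·CA·AC·CA·AC·AC·CA·AC·CA·CA·AC·CA·AC·AC·CA
    A ↦ AC
    B ↦ BB
    C ↦ CA

A->AC, B->BB, C->CA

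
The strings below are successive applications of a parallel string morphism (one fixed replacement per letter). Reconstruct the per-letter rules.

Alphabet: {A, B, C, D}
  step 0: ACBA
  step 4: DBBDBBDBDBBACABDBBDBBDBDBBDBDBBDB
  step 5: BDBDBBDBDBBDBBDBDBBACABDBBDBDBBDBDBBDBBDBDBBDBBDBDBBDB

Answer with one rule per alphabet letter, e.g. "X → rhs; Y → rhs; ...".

  step 4 ⇒ step 5: DBBDBBDBDBBACABDBBDBBDBDBBDBDBBDB ⇒ B·DB·DB·B·DB·DB·B·DB·B·DB·DB·B·ACA·B·DB·B·DB·DB·B·DB·DB·B·DB·B·DB·DB·B·DB·B·DB·DB·B·DB
    A ↦ B
    B ↦ DB
    C ↦ ACA
    D ↦ B

A->B, B->DB, C->ACA, D->B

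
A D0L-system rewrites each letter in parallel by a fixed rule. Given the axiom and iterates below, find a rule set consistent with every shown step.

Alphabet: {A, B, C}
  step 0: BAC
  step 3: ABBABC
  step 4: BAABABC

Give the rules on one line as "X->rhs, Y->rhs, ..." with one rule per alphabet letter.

A->B, B->A, C->BC

  step 3 ⇒ step 4: ABBABC ⇒ B·A·A·B·A·BC
    A ↦ B
    B ↦ A
    C ↦ BC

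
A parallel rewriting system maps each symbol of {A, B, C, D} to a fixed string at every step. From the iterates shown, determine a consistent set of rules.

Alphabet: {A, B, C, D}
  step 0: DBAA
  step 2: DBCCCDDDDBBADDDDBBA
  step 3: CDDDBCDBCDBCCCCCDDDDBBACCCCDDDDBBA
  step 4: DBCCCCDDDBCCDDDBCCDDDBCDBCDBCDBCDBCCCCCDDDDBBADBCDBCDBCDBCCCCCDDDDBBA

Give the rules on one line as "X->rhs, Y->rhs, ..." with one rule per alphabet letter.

  step 3 ⇒ step 4: CDDDBCDBCDBCCCCCDDDDBBACCCCDDDDBBA ⇒ DBC·C·C·C·DD·DBC·C·DD·DBC·C·DD·DBC·DBC·DBC·DBC·DBC·C·C·C·C·DD·DD·BBA·DBC·DBC·DBC·DBC·C·C·C·C·DD·DD·BBA
    A ↦ BBA
    B ↦ DD
    C ↦ DBC
    D ↦ C

A->BBA, B->DD, C->DBC, D->C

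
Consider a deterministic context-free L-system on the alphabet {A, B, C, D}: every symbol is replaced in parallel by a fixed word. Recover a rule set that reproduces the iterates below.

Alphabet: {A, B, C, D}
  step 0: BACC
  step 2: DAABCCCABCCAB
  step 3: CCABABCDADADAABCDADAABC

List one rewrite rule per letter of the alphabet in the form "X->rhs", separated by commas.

  step 2 ⇒ step 3: DAABCCCABCCAB ⇒ CC·AB·AB·C·DA·DA·DA·AB·C·DA·DA·AB·C
    A ↦ AB
    B ↦ C
    C ↦ DA
    D ↦ CC

A->AB, B->C, C->DA, D->CC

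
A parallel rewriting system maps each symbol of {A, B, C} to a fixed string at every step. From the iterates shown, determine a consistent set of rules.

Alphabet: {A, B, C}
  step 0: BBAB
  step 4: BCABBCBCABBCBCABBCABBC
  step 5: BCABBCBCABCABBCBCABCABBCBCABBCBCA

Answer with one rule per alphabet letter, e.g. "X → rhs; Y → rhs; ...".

  step 4 ⇒ step 5: BCABBCBCABBCBCABBCABBC ⇒ BC·A·B·BC·BC·A·BC·A·B·BC·BC·A·BC·A·B·BC·BC·A·B·BC·BC·A
    A ↦ B
    B ↦ BC
    C ↦ A

A->B, B->BC, C->A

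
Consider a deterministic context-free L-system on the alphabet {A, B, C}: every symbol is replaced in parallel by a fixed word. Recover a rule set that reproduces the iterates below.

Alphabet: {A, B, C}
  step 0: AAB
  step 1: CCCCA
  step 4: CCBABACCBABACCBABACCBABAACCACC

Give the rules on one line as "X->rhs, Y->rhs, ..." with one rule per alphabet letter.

A->CC, B->A, C->BA

  step 0 ⇒ step 1: AAB ⇒ CC·CC·A
    A ↦ CC
    B ↦ A
    C ↦ BA  (constrained at step 1)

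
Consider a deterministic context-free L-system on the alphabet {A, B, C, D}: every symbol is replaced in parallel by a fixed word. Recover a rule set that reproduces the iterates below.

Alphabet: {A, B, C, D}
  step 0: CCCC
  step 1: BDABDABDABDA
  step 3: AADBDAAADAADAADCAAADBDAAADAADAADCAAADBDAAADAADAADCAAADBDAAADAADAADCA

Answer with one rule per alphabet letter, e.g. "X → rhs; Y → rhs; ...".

A->AAD, B->A, C->BDA, D->CA

  step 0 ⇒ step 1: CCCC ⇒ BDA·BDA·BDA·BDA
    C ↦ BDA
    A ↦ AAD  (constrained at step 1)
    B ↦ A  (constrained at step 1)
    D ↦ CA  (constrained at step 1)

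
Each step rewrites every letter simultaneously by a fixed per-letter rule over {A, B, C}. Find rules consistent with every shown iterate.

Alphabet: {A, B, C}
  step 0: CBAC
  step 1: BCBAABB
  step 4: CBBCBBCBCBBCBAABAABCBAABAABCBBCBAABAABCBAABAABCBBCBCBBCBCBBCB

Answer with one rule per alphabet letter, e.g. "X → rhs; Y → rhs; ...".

A->AAB, B->CB, C->B

  step 0 ⇒ step 1: CBAC ⇒ B·CB·AAB·B
    A ↦ AAB
    B ↦ CB
    C ↦ B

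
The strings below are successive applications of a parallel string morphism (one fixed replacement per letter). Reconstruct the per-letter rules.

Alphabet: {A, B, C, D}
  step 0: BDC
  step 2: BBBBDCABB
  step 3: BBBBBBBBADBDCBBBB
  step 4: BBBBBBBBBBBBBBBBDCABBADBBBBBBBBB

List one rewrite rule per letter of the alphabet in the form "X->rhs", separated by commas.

  step 3 ⇒ step 4: BBBBBBBBADBDCBBBB ⇒ BB·BB·BB·BB·BB·BB·BB·BB·DC·A·BB·A·DB·BB·BB·BB·BB
    A ↦ DC
    B ↦ BB
    C ↦ DB
    D ↦ A

A->DC, B->BB, C->DB, D->A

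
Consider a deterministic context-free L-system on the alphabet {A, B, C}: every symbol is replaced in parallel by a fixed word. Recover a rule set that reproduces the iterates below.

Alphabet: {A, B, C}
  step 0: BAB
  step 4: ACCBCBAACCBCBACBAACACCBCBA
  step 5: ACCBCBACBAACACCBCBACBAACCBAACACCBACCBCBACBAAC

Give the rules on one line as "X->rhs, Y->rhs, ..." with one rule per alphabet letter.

  step 4 ⇒ step 5: ACCBCBAACCBCBACBAACACCBCBA ⇒ AC·CB·CB·A·CB·A·AC·AC·CB·CB·A·CB·A·AC·CB·A·AC·AC·CB·AC·CB·CB·A·CB·A·AC
    A ↦ AC
    B ↦ A
    C ↦ CB

A->AC, B->A, C->CB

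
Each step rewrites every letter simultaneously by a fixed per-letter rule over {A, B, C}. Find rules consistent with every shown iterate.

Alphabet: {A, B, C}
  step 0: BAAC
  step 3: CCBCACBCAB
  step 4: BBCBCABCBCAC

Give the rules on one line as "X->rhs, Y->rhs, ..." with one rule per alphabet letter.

A->CA, B->C, C->B

  step 3 ⇒ step 4: CCBCACBCAB ⇒ B·B·C·B·CA·B·C·B·CA·C
    A ↦ CA
    B ↦ C
    C ↦ B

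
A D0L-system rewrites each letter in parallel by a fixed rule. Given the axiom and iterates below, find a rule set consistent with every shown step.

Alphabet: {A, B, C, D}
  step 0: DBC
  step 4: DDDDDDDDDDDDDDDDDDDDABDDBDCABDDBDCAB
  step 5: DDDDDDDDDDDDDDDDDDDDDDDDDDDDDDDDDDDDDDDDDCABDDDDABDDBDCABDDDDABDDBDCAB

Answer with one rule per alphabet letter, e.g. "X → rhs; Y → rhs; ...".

A->DC, B->AB, C->B, D->DD

  step 4 ⇒ step 5: DDDDDDDDDDDDDDDDDDDDABDDBDCABDDBDCAB ⇒ DD·DD·DD·DD·DD·DD·DD·DD·DD·DD·DD·DD·DD·DD·DD·DD·DD·DD·DD·DD·DC·AB·DD·DD·AB·DD·B·DC·AB·DD·DD·AB·DD·B·DC·AB
    A ↦ DC
    B ↦ AB
    C ↦ B
    D ↦ DD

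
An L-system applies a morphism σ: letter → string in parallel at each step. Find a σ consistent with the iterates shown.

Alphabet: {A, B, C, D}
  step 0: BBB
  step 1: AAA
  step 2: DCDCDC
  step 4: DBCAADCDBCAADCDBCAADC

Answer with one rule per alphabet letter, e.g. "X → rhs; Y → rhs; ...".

A->DC, B->A, C->A, D->DBC

  step 1 ⇒ step 2: AAA ⇒ DC·DC·DC
    A ↦ DC
  step 0 ⇒ step 1: BBB ⇒ A·A·A
    B ↦ A
    C ↦ A  (constrained at step 2)
    D ↦ DBC  (constrained at step 2)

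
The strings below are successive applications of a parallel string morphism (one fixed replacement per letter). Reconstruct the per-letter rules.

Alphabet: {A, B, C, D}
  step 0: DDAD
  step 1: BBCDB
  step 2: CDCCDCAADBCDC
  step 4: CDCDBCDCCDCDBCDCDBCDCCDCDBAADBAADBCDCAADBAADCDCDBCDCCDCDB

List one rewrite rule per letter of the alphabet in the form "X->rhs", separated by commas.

  step 1 ⇒ step 2: BBCDB ⇒ CDC·CDC·AAD·B·CDC
    B ↦ CDC
    C ↦ AAD
    D ↦ B
  step 0 ⇒ step 1: DDAD ⇒ B·B·CD·B
    A ↦ CD

A->CD, B->CDC, C->AAD, D->B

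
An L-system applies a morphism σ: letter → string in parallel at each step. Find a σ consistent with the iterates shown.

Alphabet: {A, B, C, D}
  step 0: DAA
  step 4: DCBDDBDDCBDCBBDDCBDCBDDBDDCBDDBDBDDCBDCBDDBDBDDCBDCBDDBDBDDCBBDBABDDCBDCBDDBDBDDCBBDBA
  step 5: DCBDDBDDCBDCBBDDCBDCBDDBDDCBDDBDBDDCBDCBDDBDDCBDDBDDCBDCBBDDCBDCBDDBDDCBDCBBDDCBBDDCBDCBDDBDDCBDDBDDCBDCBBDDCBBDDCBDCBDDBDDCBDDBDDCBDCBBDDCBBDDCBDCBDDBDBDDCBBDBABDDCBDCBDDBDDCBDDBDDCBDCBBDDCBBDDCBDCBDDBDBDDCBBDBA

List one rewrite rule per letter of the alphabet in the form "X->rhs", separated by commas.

A->BA, B->BD, C->DD, D->DCB

  step 4 ⇒ step 5: DCBDDBDDCBDCBBDDCBDCBDDBDDCBDDBDBDDCBDCBDDBDBDDCBDCBDDBDBDDCBBDBABDDCBDCBDDBDBDDCBBDBA ⇒ DCB·DD·BD·DCB·DCB·BD·DCB·DCB·DD·BD·DCB·DD·BD·BD·DCB·DCB·DD·BD·DCB·DD·BD·DCB·DCB·BD·DCB·DCB·DD·BD·DCB·DCB·BD·DCB·BD·DCB·DCB·DD·BD·DCB·DD·BD·DCB·DCB·BD·DCB·BD·DCB·DCB·DD·BD·DCB·DD·BD·DCB·DCB·BD·DCB·BD·DCB·DCB·DD·BD·BD·DCB·BD·BA·BD·DCB·DCB·DD·BD·DCB·DD·BD·DCB·DCB·BD·DCB·BD·DCB·DCB·DD·BD·BD·DCB·BD·BA
    A ↦ BA
    B ↦ BD
    C ↦ DD
    D ↦ DCB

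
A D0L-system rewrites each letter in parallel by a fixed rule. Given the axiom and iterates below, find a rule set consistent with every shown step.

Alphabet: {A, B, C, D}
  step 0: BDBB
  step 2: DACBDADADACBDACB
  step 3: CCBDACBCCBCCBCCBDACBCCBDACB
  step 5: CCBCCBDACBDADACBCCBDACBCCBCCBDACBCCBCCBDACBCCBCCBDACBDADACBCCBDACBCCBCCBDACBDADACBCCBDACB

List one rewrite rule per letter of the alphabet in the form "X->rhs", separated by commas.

A->B, B->CB, C->DA, D->CC

  step 2 ⇒ step 3: DACBDADADACBDACB ⇒ CC·B·DA·CB·CC·B·CC·B·CC·B·DA·CB·CC·B·DA·CB
    A ↦ B
    B ↦ CB
    C ↦ DA
    D ↦ CC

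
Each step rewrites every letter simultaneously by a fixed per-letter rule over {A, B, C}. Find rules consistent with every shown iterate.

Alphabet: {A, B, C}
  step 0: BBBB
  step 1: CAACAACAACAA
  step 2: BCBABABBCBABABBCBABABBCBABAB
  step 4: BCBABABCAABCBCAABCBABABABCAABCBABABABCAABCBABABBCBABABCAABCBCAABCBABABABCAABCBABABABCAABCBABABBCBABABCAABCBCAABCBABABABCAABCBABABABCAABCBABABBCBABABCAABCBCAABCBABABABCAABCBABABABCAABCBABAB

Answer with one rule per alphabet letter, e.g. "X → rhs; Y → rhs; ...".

A->AB, B->CAA, C->BCB

  step 1 ⇒ step 2: CAACAACAACAA ⇒ BCB·AB·AB·BCB·AB·AB·BCB·AB·AB·BCB·AB·AB
    A ↦ AB
    C ↦ BCB
  step 0 ⇒ step 1: BBBB ⇒ CAA·CAA·CAA·CAA
    B ↦ CAA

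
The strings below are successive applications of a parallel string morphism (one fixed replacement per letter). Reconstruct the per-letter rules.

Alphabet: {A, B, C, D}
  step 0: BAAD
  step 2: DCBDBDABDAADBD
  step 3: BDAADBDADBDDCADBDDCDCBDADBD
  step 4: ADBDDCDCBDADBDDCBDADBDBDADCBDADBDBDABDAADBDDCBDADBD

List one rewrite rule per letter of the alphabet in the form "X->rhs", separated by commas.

  step 3 ⇒ step 4: BDAADBDADBDDCADBDDCDCBDADBD ⇒ AD·BD·DC·DC·BD·AD·BD·DC·BD·AD·BD·BD·A·DC·BD·AD·BD·BD·A·BD·A·AD·BD·DC·BD·AD·BD
    A ↦ DC
    B ↦ AD
    C ↦ A
    D ↦ BD

A->DC, B->AD, C->A, D->BD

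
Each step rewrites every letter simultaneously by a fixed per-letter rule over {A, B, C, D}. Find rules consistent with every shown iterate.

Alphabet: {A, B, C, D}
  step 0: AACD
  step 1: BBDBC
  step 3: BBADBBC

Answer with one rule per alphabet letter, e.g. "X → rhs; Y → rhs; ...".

  step 0 ⇒ step 1: AACD ⇒ B·B·D·BC
    A ↦ B
    C ↦ D
    D ↦ BC
    B ↦ A  (constrained at step 1)

A->B, B->A, C->D, D->BC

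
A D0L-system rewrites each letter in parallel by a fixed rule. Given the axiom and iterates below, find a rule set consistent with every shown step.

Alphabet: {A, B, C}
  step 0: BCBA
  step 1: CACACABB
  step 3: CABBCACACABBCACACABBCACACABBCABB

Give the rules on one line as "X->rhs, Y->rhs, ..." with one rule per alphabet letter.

  step 0 ⇒ step 1: BCBA ⇒ CA·CA·CA·BB
    A ↦ BB
    B ↦ CA
    C ↦ CA

A->BB, B->CA, C->CA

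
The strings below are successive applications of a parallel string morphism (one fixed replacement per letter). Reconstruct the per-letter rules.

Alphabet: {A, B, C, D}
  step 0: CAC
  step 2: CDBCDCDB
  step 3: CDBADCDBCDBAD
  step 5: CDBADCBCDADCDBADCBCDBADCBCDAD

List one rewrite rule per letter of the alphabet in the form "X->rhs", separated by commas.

  step 2 ⇒ step 3: CDBCDCDB ⇒ CD·B·AD·CD·B·CD·B·AD
    B ↦ AD
    C ↦ CD
    D ↦ B
    A ↦ C  (constrained at step 0)

A->C, B->AD, C->CD, D->B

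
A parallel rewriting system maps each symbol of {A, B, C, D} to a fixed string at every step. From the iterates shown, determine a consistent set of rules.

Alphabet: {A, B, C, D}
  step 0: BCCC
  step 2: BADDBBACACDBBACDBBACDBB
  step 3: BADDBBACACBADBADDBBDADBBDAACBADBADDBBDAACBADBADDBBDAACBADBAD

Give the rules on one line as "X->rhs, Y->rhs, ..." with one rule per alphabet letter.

  step 2 ⇒ step 3: BADDBBACACDBBACDBBACDBB ⇒ BAD·DBB·AC·AC·BAD·BAD·DBB·DA·DBB·DA·AC·BAD·BAD·DBB·DA·AC·BAD·BAD·DBB·DA·AC·BAD·BAD
    A ↦ DBB
    B ↦ BAD
    C ↦ DA
    D ↦ AC

A->DBB, B->BAD, C->DA, D->AC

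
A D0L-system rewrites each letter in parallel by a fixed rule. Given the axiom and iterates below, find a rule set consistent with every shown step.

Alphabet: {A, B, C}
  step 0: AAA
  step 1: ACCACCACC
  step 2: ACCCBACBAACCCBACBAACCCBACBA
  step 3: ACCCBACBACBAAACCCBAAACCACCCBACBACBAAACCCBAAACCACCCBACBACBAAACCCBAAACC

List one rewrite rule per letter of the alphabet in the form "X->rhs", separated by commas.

A->ACC, B->A, C->CBA

  step 2 ⇒ step 3: ACCCBACBAACCCBACBAACCCBACBA ⇒ ACC·CBA·CBA·CBA·A·ACC·CBA·A·ACC·ACC·CBA·CBA·CBA·A·ACC·CBA·A·ACC·ACC·CBA·CBA·CBA·A·ACC·CBA·A·ACC
    A ↦ ACC
    B ↦ A
    C ↦ CBA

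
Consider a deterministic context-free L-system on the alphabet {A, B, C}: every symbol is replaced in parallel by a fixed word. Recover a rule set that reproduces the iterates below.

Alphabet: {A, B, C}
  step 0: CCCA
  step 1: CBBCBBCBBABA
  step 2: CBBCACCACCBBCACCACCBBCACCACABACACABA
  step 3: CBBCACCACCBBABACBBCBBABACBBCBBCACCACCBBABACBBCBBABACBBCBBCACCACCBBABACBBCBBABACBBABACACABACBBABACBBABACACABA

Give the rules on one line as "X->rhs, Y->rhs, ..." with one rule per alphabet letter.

A->ABA, B->CAC, C->CBB

  step 2 ⇒ step 3: CBBCACCACCBBCACCACCBBCACCACABACACABA ⇒ CBB·CAC·CAC·CBB·ABA·CBB·CBB·ABA·CBB·CBB·CAC·CAC·CBB·ABA·CBB·CBB·ABA·CBB·CBB·CAC·CAC·CBB·ABA·CBB·CBB·ABA·CBB·ABA·CAC·ABA·CBB·ABA·CBB·ABA·CAC·ABA
    A ↦ ABA
    B ↦ CAC
    C ↦ CBB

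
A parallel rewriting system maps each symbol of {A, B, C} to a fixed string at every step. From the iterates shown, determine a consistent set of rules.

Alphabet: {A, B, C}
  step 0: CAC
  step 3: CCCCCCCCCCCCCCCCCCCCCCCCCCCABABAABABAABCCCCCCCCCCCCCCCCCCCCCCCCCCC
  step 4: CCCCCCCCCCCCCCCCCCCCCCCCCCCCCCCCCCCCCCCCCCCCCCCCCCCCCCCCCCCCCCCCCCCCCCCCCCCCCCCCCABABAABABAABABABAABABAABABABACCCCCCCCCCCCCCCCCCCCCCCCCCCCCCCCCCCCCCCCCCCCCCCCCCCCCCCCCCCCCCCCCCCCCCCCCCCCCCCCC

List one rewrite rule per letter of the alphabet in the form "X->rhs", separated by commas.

A->AB, B->ABA, C->CCC

  step 3 ⇒ step 4: CCCCCCCCCCCCCCCCCCCCCCCCCCCABABAABABAABCCCCCCCCCCCCCCCCCCCCCCCCCCC ⇒ CCC·CCC·CCC·CCC·CCC·CCC·CCC·CCC·CCC·CCC·CCC·CCC·CCC·CCC·CCC·CCC·CCC·CCC·CCC·CCC·CCC·CCC·CCC·CCC·CCC·CCC·CCC·AB·ABA·AB·ABA·AB·AB·ABA·AB·ABA·AB·AB·ABA·CCC·CCC·CCC·CCC·CCC·CCC·CCC·CCC·CCC·CCC·CCC·CCC·CCC·CCC·CCC·CCC·CCC·CCC·CCC·CCC·CCC·CCC·CCC·CCC·CCC·CCC·CCC
    A ↦ AB
    B ↦ ABA
    C ↦ CCC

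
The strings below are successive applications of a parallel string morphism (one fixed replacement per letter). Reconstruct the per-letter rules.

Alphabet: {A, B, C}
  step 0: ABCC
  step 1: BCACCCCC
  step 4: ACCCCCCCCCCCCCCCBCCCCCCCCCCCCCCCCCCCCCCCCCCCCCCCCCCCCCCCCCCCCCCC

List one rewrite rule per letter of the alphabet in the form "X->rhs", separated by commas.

  step 0 ⇒ step 1: ABCC ⇒ BC·AC·CC·CC
    A ↦ BC
    B ↦ AC
    C ↦ CC

A->BC, B->AC, C->CC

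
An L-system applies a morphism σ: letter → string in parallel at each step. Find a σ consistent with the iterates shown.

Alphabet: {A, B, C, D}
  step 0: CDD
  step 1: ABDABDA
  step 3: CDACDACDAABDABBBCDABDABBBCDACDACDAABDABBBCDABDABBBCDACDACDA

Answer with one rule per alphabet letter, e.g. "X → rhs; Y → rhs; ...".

A->BBB, B->CDA, C->A, D->BDA

  step 0 ⇒ step 1: CDD ⇒ A·BDA·BDA
    C ↦ A
    D ↦ BDA
    A ↦ BBB  (constrained at step 1)
    B ↦ CDA  (constrained at step 1)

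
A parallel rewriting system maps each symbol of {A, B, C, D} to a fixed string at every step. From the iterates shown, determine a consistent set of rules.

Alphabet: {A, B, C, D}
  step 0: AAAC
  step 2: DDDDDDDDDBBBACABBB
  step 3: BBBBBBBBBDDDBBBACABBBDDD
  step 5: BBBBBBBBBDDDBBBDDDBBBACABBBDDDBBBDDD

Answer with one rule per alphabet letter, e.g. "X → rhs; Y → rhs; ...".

  step 2 ⇒ step 3: DDDDDDDDDBBBACABBB ⇒ B·B·B·B·B·B·B·B·B·D·D·D·BBB·ACA·BBB·D·D·D
    A ↦ BBB
    B ↦ D
    C ↦ ACA
    D ↦ B

A->BBB, B->D, C->ACA, D->B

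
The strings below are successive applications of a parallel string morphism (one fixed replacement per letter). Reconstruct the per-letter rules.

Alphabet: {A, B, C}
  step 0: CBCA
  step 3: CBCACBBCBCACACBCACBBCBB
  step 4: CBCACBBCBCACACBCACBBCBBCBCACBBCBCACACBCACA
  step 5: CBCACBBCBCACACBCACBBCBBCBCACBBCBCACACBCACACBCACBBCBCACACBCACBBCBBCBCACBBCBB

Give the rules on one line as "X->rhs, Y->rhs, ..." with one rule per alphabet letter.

  step 4 ⇒ step 5: CBCACBBCBCACACBCACBBCBBCBCACBBCBCACACBCACA ⇒ CB·CA·CB·B·CB·CA·CA·CB·CA·CB·B·CB·B·CB·CA·CB·B·CB·CA·CA·CB·CA·CA·CB·CA·CB·B·CB·CA·CA·CB·CA·CB·B·CB·B·CB·CA·CB·B·CB·B
    A ↦ B
    B ↦ CA
    C ↦ CB

A->B, B->CA, C->CB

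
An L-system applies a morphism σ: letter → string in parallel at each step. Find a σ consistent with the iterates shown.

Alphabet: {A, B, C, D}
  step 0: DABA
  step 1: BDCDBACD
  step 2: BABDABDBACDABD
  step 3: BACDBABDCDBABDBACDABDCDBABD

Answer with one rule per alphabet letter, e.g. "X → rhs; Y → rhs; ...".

A->CD, B->BA, C->A, D->BD

  step 2 ⇒ step 3: BABDABDBACDABD ⇒ BA·CD·BA·BD·CD·BA·BD·BA·CD·A·BD·CD·BA·BD
    A ↦ CD
    B ↦ BA
    C ↦ A
    D ↦ BD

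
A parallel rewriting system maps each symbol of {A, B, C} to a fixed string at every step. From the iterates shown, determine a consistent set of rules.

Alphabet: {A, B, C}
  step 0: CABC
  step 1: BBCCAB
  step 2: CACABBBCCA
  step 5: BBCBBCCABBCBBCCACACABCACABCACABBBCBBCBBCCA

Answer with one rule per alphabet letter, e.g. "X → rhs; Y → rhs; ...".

A->BC, B->CA, C->B

  step 1 ⇒ step 2: BBCCAB ⇒ CA·CA·B·B·BC·CA
    A ↦ BC
    B ↦ CA
    C ↦ B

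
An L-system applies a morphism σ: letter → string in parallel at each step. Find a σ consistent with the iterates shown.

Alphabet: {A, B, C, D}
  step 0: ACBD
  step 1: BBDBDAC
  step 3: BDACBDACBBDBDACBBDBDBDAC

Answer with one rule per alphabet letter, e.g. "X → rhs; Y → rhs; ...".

A->B, B->BD, C->BD, D->AC

  step 0 ⇒ step 1: ACBD ⇒ B·BD·BD·AC
    A ↦ B
    B ↦ BD
    C ↦ BD
    D ↦ AC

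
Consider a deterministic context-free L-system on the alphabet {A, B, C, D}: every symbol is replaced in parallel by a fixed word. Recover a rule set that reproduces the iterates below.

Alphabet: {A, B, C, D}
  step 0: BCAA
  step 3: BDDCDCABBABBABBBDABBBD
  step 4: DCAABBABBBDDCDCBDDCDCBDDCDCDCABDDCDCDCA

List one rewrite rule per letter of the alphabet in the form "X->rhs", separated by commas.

A->BD, B->DC, C->BB, D->A

  step 3 ⇒ step 4: BDDCDCABBABBABBBDABBBD ⇒ DC·A·A·BB·A·BB·BD·DC·DC·BD·DC·DC·BD·DC·DC·DC·A·BD·DC·DC·DC·A
    A ↦ BD
    B ↦ DC
    C ↦ BB
    D ↦ A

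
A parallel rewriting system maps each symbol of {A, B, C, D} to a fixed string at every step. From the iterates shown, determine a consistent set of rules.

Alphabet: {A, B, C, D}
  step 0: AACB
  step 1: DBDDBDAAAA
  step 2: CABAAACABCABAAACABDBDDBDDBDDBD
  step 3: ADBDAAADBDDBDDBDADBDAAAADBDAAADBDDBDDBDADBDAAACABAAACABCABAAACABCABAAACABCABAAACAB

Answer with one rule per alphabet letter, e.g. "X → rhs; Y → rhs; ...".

A->DBD, B->AAA, C->A, D->CAB

  step 2 ⇒ step 3: CABAAACABCABAAACABDBDDBDDBDDBD ⇒ A·DBD·AAA·DBD·DBD·DBD·A·DBD·AAA·A·DBD·AAA·DBD·DBD·DBD·A·DBD·AAA·CAB·AAA·CAB·CAB·AAA·CAB·CAB·AAA·CAB·CAB·AAA·CAB
    A ↦ DBD
    B ↦ AAA
    C ↦ A
    D ↦ CAB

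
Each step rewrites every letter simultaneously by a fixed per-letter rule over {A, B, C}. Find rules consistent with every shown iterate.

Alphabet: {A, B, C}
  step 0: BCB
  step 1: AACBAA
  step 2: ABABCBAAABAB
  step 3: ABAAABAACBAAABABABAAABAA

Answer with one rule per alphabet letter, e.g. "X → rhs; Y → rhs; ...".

A->AB, B->AA, C->CB

  step 2 ⇒ step 3: ABABCBAAABAB ⇒ AB·AA·AB·AA·CB·AA·AB·AB·AB·AA·AB·AA
    A ↦ AB
    B ↦ AA
    C ↦ CB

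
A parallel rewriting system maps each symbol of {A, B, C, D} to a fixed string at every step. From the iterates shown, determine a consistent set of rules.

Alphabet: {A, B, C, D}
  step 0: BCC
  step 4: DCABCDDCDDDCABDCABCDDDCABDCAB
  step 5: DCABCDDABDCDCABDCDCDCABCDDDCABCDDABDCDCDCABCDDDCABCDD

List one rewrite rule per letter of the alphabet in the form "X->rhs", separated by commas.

  step 4 ⇒ step 5: DCABCDDCDDDCABDCABCDDDCABDCAB ⇒ DC·AB·CD·D·AB·DC·DC·AB·DC·DC·DC·AB·CD·D·DC·AB·CD·D·AB·DC·DC·DC·AB·CD·D·DC·AB·CD·D
    A ↦ CD
    B ↦ D
    C ↦ AB
    D ↦ DC

A->CD, B->D, C->AB, D->DC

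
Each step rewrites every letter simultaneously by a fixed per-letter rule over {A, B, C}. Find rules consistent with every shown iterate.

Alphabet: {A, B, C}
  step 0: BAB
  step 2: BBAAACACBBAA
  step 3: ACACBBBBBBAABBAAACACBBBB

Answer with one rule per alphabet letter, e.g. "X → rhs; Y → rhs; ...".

A->BB, B->AC, C->AA

  step 2 ⇒ step 3: BBAAACACBBAA ⇒ AC·AC·BB·BB·BB·AA·BB·AA·AC·AC·BB·BB
    A ↦ BB
    B ↦ AC
    C ↦ AA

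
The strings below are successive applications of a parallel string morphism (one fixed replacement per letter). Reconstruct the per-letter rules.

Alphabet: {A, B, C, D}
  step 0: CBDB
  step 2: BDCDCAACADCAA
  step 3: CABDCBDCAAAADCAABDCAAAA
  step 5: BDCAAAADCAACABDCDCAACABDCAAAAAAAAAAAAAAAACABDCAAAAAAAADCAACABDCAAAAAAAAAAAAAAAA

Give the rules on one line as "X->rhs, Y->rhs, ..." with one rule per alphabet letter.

  step 2 ⇒ step 3: BDCDCAACADCAA ⇒ CA·B·DC·B·DC·AA·AA·DC·AA·B·DC·AA·AA
    A ↦ AA
    B ↦ CA
    C ↦ DC
    D ↦ B

A->AA, B->CA, C->DC, D->B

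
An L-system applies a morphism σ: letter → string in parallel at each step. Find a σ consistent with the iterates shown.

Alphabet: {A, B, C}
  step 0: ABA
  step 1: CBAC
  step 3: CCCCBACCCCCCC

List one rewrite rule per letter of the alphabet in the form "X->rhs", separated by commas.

A->C, B->BA, C->CC

  step 0 ⇒ step 1: ABA ⇒ C·BA·C
    A ↦ C
    B ↦ BA
    C ↦ CC  (constrained at step 1)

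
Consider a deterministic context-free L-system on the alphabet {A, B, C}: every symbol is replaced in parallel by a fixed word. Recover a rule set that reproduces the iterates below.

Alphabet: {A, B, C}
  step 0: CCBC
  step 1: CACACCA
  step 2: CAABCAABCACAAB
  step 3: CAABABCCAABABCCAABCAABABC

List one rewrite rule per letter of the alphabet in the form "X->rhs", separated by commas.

A->AB, B->C, C->CA

  step 2 ⇒ step 3: CAABCAABCACAAB ⇒ CA·AB·AB·C·CA·AB·AB·C·CA·AB·CA·AB·AB·C
    A ↦ AB
    B ↦ C
    C ↦ CA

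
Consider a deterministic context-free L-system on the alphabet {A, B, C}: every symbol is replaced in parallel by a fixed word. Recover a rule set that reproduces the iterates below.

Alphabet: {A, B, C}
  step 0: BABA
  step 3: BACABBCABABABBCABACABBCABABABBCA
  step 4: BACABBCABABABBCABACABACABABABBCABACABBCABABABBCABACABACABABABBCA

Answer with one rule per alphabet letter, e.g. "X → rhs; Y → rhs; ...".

A->CA, B->BA, C->BB

  step 3 ⇒ step 4: BACABBCABABABBCABACABBCABABABBCA ⇒ BA·CA·BB·CA·BA·BA·BB·CA·BA·CA·BA·CA·BA·BA·BB·CA·BA·CA·BB·CA·BA·BA·BB·CA·BA·CA·BA·CA·BA·BA·BB·CA
    A ↦ CA
    B ↦ BA
    C ↦ BB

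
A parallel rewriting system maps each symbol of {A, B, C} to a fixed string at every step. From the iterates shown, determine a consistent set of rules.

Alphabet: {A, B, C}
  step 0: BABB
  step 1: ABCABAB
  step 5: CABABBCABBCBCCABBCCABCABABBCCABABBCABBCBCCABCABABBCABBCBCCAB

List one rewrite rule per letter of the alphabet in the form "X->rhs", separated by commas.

A->C, B->AB, C->BC

  step 0 ⇒ step 1: BABB ⇒ AB·C·AB·AB
    A ↦ C
    B ↦ AB
    C ↦ BC  (constrained at step 1)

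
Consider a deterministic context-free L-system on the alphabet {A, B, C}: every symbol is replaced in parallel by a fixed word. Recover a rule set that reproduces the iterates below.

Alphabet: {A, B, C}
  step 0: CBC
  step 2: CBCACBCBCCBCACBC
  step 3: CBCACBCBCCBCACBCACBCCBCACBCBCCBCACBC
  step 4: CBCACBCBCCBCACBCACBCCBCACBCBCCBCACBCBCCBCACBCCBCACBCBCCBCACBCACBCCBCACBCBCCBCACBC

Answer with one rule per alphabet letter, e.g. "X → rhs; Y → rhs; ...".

A->BC, B->A, C->CBC

  step 3 ⇒ step 4: CBCACBCBCCBCACBCACBCCBCACBCBCCBCACBC ⇒ CBC·A·CBC·BC·CBC·A·CBC·A·CBC·CBC·A·CBC·BC·CBC·A·CBC·BC·CBC·A·CBC·CBC·A·CBC·BC·CBC·A·CBC·A·CBC·CBC·A·CBC·BC·CBC·A·CBC
    A ↦ BC
    B ↦ A
    C ↦ CBC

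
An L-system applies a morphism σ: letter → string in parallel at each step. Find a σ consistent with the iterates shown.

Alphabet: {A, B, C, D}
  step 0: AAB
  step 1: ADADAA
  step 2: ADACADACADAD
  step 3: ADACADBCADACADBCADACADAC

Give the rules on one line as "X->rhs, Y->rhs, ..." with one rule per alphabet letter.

  step 2 ⇒ step 3: ADACADACADAD ⇒ AD·AC·AD·BC·AD·AC·AD·BC·AD·AC·AD·AC
    A ↦ AD
    C ↦ BC
    D ↦ AC
  step 0 ⇒ step 1: AAB ⇒ AD·AD·AA
    B ↦ AA

A->AD, B->AA, C->BC, D->AC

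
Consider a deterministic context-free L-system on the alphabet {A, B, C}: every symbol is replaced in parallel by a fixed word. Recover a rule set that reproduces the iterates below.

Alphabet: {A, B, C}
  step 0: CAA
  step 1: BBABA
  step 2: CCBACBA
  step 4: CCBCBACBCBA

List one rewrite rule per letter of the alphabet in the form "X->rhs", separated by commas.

A->BA, B->C, C->B

  step 1 ⇒ step 2: BBABA ⇒ C·C·BA·C·BA
    A ↦ BA
    B ↦ C
  step 0 ⇒ step 1: CAA ⇒ B·BA·BA
    C ↦ B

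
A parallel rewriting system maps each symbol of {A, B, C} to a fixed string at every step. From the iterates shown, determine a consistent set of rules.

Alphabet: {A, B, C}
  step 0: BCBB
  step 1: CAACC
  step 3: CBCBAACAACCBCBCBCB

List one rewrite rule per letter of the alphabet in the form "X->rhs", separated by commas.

  step 0 ⇒ step 1: BCBB ⇒ C·AA·C·C
    B ↦ C
    C ↦ AA
    A ↦ CB  (constrained at step 1)

A->CB, B->C, C->AA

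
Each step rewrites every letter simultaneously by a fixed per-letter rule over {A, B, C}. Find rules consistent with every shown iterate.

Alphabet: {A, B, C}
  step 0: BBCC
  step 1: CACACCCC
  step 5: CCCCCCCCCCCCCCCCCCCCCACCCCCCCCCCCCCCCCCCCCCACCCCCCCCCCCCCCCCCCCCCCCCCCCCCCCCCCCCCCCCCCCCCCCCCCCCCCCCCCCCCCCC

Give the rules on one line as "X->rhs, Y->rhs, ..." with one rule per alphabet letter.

A->B, B->CA, C->CC

  step 0 ⇒ step 1: BBCC ⇒ CA·CA·CC·CC
    B ↦ CA
    C ↦ CC
    A ↦ B  (constrained at step 1)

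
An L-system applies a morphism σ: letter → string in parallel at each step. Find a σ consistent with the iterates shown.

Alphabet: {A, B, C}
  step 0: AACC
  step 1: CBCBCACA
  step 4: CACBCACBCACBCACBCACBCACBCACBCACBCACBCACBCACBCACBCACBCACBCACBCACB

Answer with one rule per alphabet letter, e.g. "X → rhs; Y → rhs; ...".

A->CB, B->CB, C->CA

  step 0 ⇒ step 1: AACC ⇒ CB·CB·CA·CA
    A ↦ CB
    C ↦ CA
    B ↦ CB  (constrained at step 1)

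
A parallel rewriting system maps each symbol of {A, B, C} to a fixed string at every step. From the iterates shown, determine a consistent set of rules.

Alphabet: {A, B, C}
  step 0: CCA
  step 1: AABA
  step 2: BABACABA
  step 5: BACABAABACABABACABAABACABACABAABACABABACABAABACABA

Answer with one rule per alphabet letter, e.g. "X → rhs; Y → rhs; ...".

A->BA, B->CA, C->A

  step 1 ⇒ step 2: AABA ⇒ BA·BA·CA·BA
    A ↦ BA
    B ↦ CA
  step 0 ⇒ step 1: CCA ⇒ A·A·BA
    C ↦ A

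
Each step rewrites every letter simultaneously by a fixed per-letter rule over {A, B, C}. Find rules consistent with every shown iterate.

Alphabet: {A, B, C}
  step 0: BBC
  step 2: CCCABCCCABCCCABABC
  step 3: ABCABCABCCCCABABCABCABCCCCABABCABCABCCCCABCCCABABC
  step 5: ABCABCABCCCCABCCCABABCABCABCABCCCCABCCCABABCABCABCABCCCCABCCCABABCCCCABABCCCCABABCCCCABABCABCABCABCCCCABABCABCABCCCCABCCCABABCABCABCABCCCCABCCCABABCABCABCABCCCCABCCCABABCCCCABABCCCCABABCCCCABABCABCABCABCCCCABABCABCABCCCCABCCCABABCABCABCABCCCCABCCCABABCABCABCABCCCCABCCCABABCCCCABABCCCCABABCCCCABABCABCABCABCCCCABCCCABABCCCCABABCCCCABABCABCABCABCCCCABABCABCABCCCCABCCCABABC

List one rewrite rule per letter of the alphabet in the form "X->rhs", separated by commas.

  step 2 ⇒ step 3: CCCABCCCABCCCABABC ⇒ ABC·ABC·ABC·CCC·AB·ABC·ABC·ABC·CCC·AB·ABC·ABC·ABC·CCC·AB·CCC·AB·ABC
    A ↦ CCC
    B ↦ AB
    C ↦ ABC

A->CCC, B->AB, C->ABC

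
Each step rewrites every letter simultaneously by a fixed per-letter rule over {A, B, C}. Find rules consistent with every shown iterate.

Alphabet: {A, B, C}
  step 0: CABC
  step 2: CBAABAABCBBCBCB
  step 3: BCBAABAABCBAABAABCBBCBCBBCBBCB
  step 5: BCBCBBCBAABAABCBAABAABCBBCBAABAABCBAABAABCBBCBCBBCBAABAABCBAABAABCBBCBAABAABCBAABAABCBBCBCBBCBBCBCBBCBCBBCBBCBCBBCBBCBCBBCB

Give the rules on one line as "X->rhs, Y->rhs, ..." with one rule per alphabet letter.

A->AAB, B->CB, C->B

  step 2 ⇒ step 3: CBAABAABCBBCBCB ⇒ B·CB·AAB·AAB·CB·AAB·AAB·CB·B·CB·CB·B·CB·B·CB
    A ↦ AAB
    B ↦ CB
    C ↦ B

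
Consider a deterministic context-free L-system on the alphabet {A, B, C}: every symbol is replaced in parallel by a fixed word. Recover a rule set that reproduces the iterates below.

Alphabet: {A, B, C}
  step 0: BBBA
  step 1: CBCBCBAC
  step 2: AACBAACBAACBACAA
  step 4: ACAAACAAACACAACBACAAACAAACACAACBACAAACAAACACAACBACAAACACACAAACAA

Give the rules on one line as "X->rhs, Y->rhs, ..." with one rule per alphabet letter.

  step 1 ⇒ step 2: CBCBCBAC ⇒ AA·CB·AA·CB·AA·CB·AC·AA
    A ↦ AC
    B ↦ CB
    C ↦ AA

A->AC, B->CB, C->AA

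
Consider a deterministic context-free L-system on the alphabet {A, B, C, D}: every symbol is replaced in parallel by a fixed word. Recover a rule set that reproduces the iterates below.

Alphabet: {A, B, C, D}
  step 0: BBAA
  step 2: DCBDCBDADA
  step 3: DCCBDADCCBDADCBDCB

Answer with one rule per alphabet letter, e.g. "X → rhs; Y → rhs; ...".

  step 2 ⇒ step 3: DCBDCBDADA ⇒ DC·CB·DA·DC·CB·DA·DC·B·DC·B
    A ↦ B
    B ↦ DA
    C ↦ CB
    D ↦ DC

A->B, B->DA, C->CB, D->DC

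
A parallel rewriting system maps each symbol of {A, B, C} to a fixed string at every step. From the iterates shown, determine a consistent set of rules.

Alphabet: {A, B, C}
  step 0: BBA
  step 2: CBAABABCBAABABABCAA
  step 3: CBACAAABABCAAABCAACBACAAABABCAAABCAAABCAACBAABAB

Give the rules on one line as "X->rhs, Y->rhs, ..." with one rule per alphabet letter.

A->AB, B->CAA, C->CBA

  step 2 ⇒ step 3: CBAABABCBAABABABCAA ⇒ CBA·CAA·AB·AB·CAA·AB·CAA·CBA·CAA·AB·AB·CAA·AB·CAA·AB·CAA·CBA·AB·AB
    A ↦ AB
    B ↦ CAA
    C ↦ CBA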